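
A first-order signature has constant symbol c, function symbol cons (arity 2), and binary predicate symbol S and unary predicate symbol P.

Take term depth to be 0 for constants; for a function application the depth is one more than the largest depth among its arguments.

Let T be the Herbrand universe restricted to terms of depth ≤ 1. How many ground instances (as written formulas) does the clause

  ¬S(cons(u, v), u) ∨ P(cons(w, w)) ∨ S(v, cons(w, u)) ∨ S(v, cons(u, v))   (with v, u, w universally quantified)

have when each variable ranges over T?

Ground terms of depth ≤ 1:
  Count level by level. With function symbols cons/2, the terms of depth ≤ k are the 1 constant together with each function applied to depth-≤(k−1) tuples, so N_k = 1 + N_{k-1}^2.
  N_0 = 1
  N_1 = 1 + 1^2 = 2
  Explicitly: c, cons(c, c).
So there are 2 ground terms available for substitution.
There are 3 variables to instantiate (v, u, w), each occurring in at least one literal, so different choices give different ground instances.
Number of ground instances = 2^3 = 8.

8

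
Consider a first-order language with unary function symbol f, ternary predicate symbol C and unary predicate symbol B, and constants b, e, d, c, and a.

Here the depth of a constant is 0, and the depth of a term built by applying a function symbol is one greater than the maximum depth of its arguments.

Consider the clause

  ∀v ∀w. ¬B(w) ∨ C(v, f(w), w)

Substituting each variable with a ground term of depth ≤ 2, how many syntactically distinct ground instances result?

Ground terms of depth ≤ 2:
  Count level by level. With function symbols f/1, the terms of depth ≤ k are the 5 constants together with each function applied to depth-≤(k−1) tuples, so N_k = 5 + N_{k-1}.
  N_0 = 5
  N_1 = 5 + 5 = 10
  N_2 = 5 + 10 = 15
So there are 15 ground terms available for substitution.
Each of v, w ranges independently over the available ground terms, and distinct assignments produce distinct instances.
Number of ground instances = 15^2 = 225.

225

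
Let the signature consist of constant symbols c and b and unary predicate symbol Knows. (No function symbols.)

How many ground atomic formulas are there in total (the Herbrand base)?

2

With no function symbols, the Herbrand universe is just the 2 constants.
Ground atoms per predicate: Knows: 2.
Herbrand base size = 2 = 2.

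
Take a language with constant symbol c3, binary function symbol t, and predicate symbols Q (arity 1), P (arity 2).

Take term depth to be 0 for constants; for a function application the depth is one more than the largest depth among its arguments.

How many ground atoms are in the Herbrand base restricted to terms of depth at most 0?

2

First count ground terms of depth ≤ 0.
Write N_k for the number of ground terms of depth ≤ k. A term of depth ≤ k is either a constant or a function symbol applied to arguments of depth ≤ k−1, so N_k = 1 + N_{k-1}^2.
N_0 = 1
So |H| = 1.
For each predicate symbol, the number of ground atoms is |H| raised to its arity; summing:
  Q: 1;  P: 1^2 = 1
Total ground atoms: 1 + 1 = 2.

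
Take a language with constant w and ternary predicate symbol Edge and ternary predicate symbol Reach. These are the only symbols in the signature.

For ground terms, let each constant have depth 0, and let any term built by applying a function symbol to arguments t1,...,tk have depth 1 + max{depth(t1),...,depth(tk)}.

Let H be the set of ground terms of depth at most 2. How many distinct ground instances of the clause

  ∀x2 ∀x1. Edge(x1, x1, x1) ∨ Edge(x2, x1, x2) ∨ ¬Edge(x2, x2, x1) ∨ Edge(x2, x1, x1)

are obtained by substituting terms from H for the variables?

Ground terms of depth ≤ 2:
  With no function symbols every ground term is a constant, so there is exactly 1 ground term at every depth bound.
  N_0 = 1
  N_1 = 1
  N_2 = 1
So there is exactly 1 ground term available for substitution.
Each of x2, x1 ranges independently over the available ground terms, and distinct assignments produce distinct instances.
Number of ground instances = 1^2 = 1.

1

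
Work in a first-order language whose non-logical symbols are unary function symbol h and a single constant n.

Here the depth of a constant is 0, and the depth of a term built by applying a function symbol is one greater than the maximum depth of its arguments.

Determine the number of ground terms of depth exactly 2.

Let N_k = |{terms of depth ≤ k}|. Then N_0 = 1 and N_k = 1 + N_{k-1} for k ≥ 1 (one summand per function symbol, arity giving the exponent).
N_0 = 1
N_1 = 1 + 1 = 2
N_2 = 1 + 2 = 3
Terms of depth exactly 2: N_2 − N_1 = 3 − 2 = 1.

1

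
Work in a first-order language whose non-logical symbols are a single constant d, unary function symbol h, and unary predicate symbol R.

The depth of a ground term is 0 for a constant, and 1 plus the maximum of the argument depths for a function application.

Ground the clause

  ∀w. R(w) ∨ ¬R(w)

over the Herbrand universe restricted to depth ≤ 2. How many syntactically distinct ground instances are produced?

Ground terms of depth ≤ 2:
  Count level by level. With function symbols h/1, the terms of depth ≤ k are the 1 constant together with each function applied to depth-≤(k−1) tuples, so N_k = 1 + N_{k-1}.
  N_0 = 1
  N_1 = 1 + 1 = 2
  N_2 = 1 + 2 = 3
So there are 3 ground terms available for substitution.
The body mentions the single quantified variable w; since ground terms form a free algebra, no two substitutions collapse to the same formula.
Number of ground instances = 3.

3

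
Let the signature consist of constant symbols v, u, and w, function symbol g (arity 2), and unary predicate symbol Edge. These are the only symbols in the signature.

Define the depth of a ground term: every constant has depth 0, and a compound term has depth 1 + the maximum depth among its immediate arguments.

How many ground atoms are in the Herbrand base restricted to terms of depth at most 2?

147

First count ground terms of depth ≤ 2.
Count level by level. With function symbols g/2, the terms of depth ≤ k are the 3 constants together with each function applied to depth-≤(k−1) tuples, so N_k = 3 + N_{k-1}^2.
N_0 = 3
N_1 = 3 + 3^2 = 12
N_2 = 3 + 12^2 = 147
So |H| = 147.
A ground atom is a predicate applied to a tuple of terms from H, so the count is the sum over predicates of |H|^arity:
  Edge: 147
Total ground atoms: 147.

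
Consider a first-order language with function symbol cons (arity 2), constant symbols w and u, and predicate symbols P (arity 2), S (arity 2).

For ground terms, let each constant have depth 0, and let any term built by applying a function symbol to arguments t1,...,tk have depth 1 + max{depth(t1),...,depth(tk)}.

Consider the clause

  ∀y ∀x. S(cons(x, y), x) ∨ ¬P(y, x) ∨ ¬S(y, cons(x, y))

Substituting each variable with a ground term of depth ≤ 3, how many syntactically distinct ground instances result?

2090916

Ground terms of depth ≤ 3:
  Count level by level. With function symbols cons/2, the terms of depth ≤ k are the 2 constants together with each function applied to depth-≤(k−1) tuples, so N_k = 2 + N_{k-1}^2.
  N_0 = 2
  N_1 = 2 + 2^2 = 6
  N_2 = 2 + 6^2 = 38
  N_3 = 2 + 38^2 = 1446
So there are 1446 ground terms available for substitution.
The clause has 2 distinct variables (y, x), each appearing in the body. In the free term algebra distinct substitutions yield syntactically distinct ground instances.
Number of ground instances = 1446^2 = 2090916.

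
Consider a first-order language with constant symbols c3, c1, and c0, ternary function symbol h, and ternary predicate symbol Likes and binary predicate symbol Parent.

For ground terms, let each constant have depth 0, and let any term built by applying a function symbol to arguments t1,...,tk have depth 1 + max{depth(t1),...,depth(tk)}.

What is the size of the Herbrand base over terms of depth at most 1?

First count ground terms of depth ≤ 1.
Count level by level. With function symbols h/3, the terms of depth ≤ k are the 3 constants together with each function applied to depth-≤(k−1) tuples, so N_k = 3 + N_{k-1}^3.
N_0 = 3
N_1 = 3 + 3^3 = 30
So |H| = 30.
A ground atom is a predicate applied to a tuple of terms from H, so the count is the sum over predicates of |H|^arity:
  Likes: 30^3 = 27000;  Parent: 30^2 = 900
Total ground atoms: 27000 + 900 = 27900.

27900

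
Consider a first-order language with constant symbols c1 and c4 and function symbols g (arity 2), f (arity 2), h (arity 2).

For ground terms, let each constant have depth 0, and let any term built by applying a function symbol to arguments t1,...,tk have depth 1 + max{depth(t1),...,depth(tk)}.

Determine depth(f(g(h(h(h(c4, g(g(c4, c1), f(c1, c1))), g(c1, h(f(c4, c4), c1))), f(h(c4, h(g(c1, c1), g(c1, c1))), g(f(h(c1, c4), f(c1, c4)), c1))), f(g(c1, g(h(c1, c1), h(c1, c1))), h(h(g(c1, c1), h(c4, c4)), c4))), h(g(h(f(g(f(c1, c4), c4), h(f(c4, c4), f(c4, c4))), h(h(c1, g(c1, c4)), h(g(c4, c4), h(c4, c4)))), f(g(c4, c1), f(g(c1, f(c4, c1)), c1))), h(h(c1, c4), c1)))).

depth(g(c4, c1)) = 1 + max(0, 0) = 1
depth(f(c1, c1)) = 1 + max(0, 0) = 1
depth(g(g(c4, c1), f(c1, c1))) = 1 + max(1, 1) = 2
depth(h(c4, g(g(c4, c1), f(c1, c1)))) = 1 + max(0, 2) = 3
depth(f(c4, c4)) = 1 + max(0, 0) = 1
depth(h(f(c4, c4), c1)) = 1 + max(1, 0) = 2
depth(g(c1, h(f(c4, c4), c1))) = 1 + max(0, 2) = 3
depth(h(h(c4, g(g(c4, c1), f(c1, c1))), g(c1, h(f(c4, c4), c1)))) = 1 + max(3, 3) = 4
depth(g(c1, c1)) = 1 + max(0, 0) = 1
depth(h(g(c1, c1), g(c1, c1))) = 1 + max(1, 1) = 2
depth(h(c4, h(g(c1, c1), g(c1, c1)))) = 1 + max(0, 2) = 3
depth(h(c1, c4)) = 1 + max(0, 0) = 1
depth(f(c1, c4)) = 1 + max(0, 0) = 1
depth(f(h(c1, c4), f(c1, c4))) = 1 + max(1, 1) = 2
depth(g(f(h(c1, c4), f(c1, c4)), c1)) = 1 + max(2, 0) = 3
depth(f(h(c4, h(g(c1, c1), g(c1, c1))), g(f(h(c1, c4), f(c1, c4)), c1))) = 1 + max(3, 3) = 4
depth(h(h(h(c4, g(g(c4, c1), f(c1, c1))), g(c1, h(f(c4, c4), c1))), f(h(c4, h(g(c1, c1), g(c1, c1))), g(f(h(c1, c4), f(c1, c4)), c1)))) = 1 + max(4, 4) = 5
depth(h(c1, c1)) = 1 + max(0, 0) = 1
depth(g(h(c1, c1), h(c1, c1))) = 1 + max(1, 1) = 2
depth(g(c1, g(h(c1, c1), h(c1, c1)))) = 1 + max(0, 2) = 3
depth(h(c4, c4)) = 1 + max(0, 0) = 1
depth(h(g(c1, c1), h(c4, c4))) = 1 + max(1, 1) = 2
depth(h(h(g(c1, c1), h(c4, c4)), c4)) = 1 + max(2, 0) = 3
depth(f(g(c1, g(h(c1, c1), h(c1, c1))), h(h(g(c1, c1), h(c4, c4)), c4))) = 1 + max(3, 3) = 4
depth(g(h(h(h(c4, g(g(c4, c1), f(c1, c1))), g(c1, h(f(c4, c4), c1))), f(h(c4, h(g(c1, c1), g(c1, c1))), g(f(h(c1, c4), f(c1, c4)), c1))), f(g(c1, g(h(c1, c1), h(c1, c1))), h(h(g(c1, c1), h(c4, c4)), c4)))) = 1 + max(5, 4) = 6
depth(g(f(c1, c4), c4)) = 1 + max(1, 0) = 2
depth(h(f(c4, c4), f(c4, c4))) = 1 + max(1, 1) = 2
depth(f(g(f(c1, c4), c4), h(f(c4, c4), f(c4, c4)))) = 1 + max(2, 2) = 3
depth(g(c1, c4)) = 1 + max(0, 0) = 1
depth(h(c1, g(c1, c4))) = 1 + max(0, 1) = 2
depth(g(c4, c4)) = 1 + max(0, 0) = 1
depth(h(g(c4, c4), h(c4, c4))) = 1 + max(1, 1) = 2
depth(h(h(c1, g(c1, c4)), h(g(c4, c4), h(c4, c4)))) = 1 + max(2, 2) = 3
depth(h(f(g(f(c1, c4), c4), h(f(c4, c4), f(c4, c4))), h(h(c1, g(c1, c4)), h(g(c4, c4), h(c4, c4))))) = 1 + max(3, 3) = 4
depth(f(c4, c1)) = 1 + max(0, 0) = 1
depth(g(c1, f(c4, c1))) = 1 + max(0, 1) = 2
depth(f(g(c1, f(c4, c1)), c1)) = 1 + max(2, 0) = 3
depth(f(g(c4, c1), f(g(c1, f(c4, c1)), c1))) = 1 + max(1, 3) = 4
depth(g(h(f(g(f(c1, c4), c4), h(f(c4, c4), f(c4, c4))), h(h(c1, g(c1, c4)), h(g(c4, c4), h(c4, c4)))), f(g(c4, c1), f(g(c1, f(c4, c1)), c1)))) = 1 + max(4, 4) = 5
depth(h(h(c1, c4), c1)) = 1 + max(1, 0) = 2
depth(h(g(h(f(g(f(c1, c4), c4), h(f(c4, c4), f(c4, c4))), h(h(c1, g(c1, c4)), h(g(c4, c4), h(c4, c4)))), f(g(c4, c1), f(g(c1, f(c4, c1)), c1))), h(h(c1, c4), c1))) = 1 + max(5, 2) = 6
depth(f(g(h(h(h(c4, g(g(c4, c1), f(c1, c1))), g(c1, h(f(c4, c4), c1))), f(h(c4, h(g(c1, c1), g(c1, c1))), g(f(h(c1, c4), f(c1, c4)), c1))), f(g(c1, g(h(c1, c1), h(c1, c1))), h(h(g(c1, c1), h(c4, c4)), c4))), h(g(h(f(g(f(c1, c4), c4), h(f(c4, c4), f(c4, c4))), h(h(c1, g(c1, c4)), h(g(c4, c4), h(c4, c4)))), f(g(c4, c1), f(g(c1, f(c4, c1)), c1))), h(h(c1, c4), c1)))) = 1 + max(6, 6) = 7

7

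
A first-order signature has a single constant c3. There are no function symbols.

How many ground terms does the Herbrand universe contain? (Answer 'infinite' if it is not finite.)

There are no function symbols, so the only ground term is the single constant.
The Herbrand universe is {c3}, finite with 1 element.

1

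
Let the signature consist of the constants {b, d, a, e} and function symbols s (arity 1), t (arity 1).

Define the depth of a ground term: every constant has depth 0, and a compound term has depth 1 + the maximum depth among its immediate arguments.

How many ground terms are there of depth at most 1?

Let N_k = |{terms of depth ≤ k}|. Then N_0 = 4 and N_k = 4 + N_{k-1} + N_{k-1} for k ≥ 1 (one summand per function symbol, arity giving the exponent).
N_0 = 4
N_1 = 4 + 4 + 4 = 12

12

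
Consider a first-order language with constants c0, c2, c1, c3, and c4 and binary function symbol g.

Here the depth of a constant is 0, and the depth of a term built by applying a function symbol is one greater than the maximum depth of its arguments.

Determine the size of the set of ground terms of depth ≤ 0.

Let N_k = |{terms of depth ≤ k}|. Then N_0 = 5 and N_k = 5 + N_{k-1}^2 for k ≥ 1 (one summand per function symbol, arity giving the exponent).
N_0 = 5

5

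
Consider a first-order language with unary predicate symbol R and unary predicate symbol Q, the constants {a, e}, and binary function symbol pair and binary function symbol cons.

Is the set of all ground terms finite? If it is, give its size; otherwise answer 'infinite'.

infinite

The signature has at least one function symbol (pair, arity 2) and at least one constant (a).
Iterating pair gives infinitely many distinct ground terms: a, pair(a, a), pair(pair(a, a), pair(a, a)), ...
So the Herbrand universe is infinite.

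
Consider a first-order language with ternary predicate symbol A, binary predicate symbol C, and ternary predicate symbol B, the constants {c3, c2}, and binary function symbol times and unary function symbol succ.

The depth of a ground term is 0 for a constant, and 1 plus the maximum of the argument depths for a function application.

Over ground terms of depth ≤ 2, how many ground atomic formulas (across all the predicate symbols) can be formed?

First count ground terms of depth ≤ 2.
Let N_k count ground terms of depth at most k. Each non-constant term of depth ≤ k is some function symbol applied to depth-≤(k−1) arguments, giving N_k = 2 + N_{k-1}^2 + N_{k-1}.
N_0 = 2
N_1 = 2 + 2^2 + 2 = 8
N_2 = 2 + 8^2 + 8 = 74
So |H| = 74.
For each predicate symbol, the number of ground atoms is |H| raised to its arity; summing:
  A: 74^3 = 405224;  C: 74^2 = 5476;  B: 74^3 = 405224
Total ground atoms: 405224 + 5476 + 405224 = 815924.

815924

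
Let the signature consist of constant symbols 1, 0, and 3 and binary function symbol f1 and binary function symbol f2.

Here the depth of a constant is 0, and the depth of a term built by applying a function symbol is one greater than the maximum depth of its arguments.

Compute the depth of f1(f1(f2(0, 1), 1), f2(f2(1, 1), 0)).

3

depth(f2(0, 1)) = 1 + max(0, 0) = 1
depth(f1(f2(0, 1), 1)) = 1 + max(1, 0) = 2
depth(f2(1, 1)) = 1 + max(0, 0) = 1
depth(f2(f2(1, 1), 0)) = 1 + max(1, 0) = 2
depth(f1(f1(f2(0, 1), 1), f2(f2(1, 1), 0))) = 1 + max(2, 2) = 3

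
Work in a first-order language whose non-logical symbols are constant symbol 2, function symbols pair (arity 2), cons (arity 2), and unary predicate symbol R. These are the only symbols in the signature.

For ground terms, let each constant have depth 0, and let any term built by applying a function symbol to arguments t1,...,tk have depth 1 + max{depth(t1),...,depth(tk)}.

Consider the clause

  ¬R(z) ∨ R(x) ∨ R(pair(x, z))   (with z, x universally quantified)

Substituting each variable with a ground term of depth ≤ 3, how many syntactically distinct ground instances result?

Ground terms of depth ≤ 3:
  Let N_k = |{terms of depth ≤ k}|. Then N_0 = 1 and N_k = 1 + N_{k-1}^2 + N_{k-1}^2 for k ≥ 1 (one summand per function symbol, arity giving the exponent).
  N_0 = 1
  N_1 = 1 + 1^2 + 1^2 = 3
  N_2 = 1 + 3^2 + 3^2 = 19
  N_3 = 1 + 19^2 + 19^2 = 723
So there are 723 ground terms available for substitution.
Each of z, x ranges independently over the available ground terms, and distinct assignments produce distinct instances.
Number of ground instances = 723^2 = 522729.

522729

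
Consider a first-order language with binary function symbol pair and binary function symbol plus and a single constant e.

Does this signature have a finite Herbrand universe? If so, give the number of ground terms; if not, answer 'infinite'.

The signature has at least one function symbol (pair, arity 2) and at least one constant (e).
Iterating pair gives infinitely many distinct ground terms: e, pair(e, e), pair(pair(e, e), pair(e, e)), ...
So the Herbrand universe is infinite.

infinite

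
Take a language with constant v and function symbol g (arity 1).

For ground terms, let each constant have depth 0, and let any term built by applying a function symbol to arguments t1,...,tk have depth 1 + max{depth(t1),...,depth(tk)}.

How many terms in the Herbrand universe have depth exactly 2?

Write N_k for the number of ground terms of depth ≤ k. A term of depth ≤ k is either a constant or a function symbol applied to arguments of depth ≤ k−1, so N_k = 1 + N_{k-1}.
N_0 = 1
N_1 = 1 + 1 = 2
N_2 = 1 + 2 = 3
Terms of depth exactly 2: N_2 − N_1 = 3 − 2 = 1.

1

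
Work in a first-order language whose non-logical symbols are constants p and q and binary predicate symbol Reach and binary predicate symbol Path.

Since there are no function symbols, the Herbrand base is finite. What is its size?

8

With no function symbols, the Herbrand universe is just the 2 constants.
Ground atoms per predicate: Reach: 2^2 = 4, Path: 2^2 = 4.
Herbrand base size = 4 + 4 = 8.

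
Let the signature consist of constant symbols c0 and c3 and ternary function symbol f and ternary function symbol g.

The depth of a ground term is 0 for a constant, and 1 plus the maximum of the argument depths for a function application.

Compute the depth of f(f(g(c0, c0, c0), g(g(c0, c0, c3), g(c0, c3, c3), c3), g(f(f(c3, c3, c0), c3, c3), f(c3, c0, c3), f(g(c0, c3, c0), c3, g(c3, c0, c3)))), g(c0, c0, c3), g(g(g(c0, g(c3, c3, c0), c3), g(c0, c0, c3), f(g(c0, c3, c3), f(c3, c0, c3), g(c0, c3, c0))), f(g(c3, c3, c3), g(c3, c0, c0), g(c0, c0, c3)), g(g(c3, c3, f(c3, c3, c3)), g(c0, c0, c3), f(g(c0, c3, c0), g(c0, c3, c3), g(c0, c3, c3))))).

depth(g(c0, c0, c0)) = 1 + max(0, 0, 0) = 1
depth(g(c0, c0, c3)) = 1 + max(0, 0, 0) = 1
depth(g(c0, c3, c3)) = 1 + max(0, 0, 0) = 1
depth(g(g(c0, c0, c3), g(c0, c3, c3), c3)) = 1 + max(1, 1, 0) = 2
depth(f(c3, c3, c0)) = 1 + max(0, 0, 0) = 1
depth(f(f(c3, c3, c0), c3, c3)) = 1 + max(1, 0, 0) = 2
depth(f(c3, c0, c3)) = 1 + max(0, 0, 0) = 1
depth(g(c0, c3, c0)) = 1 + max(0, 0, 0) = 1
depth(g(c3, c0, c3)) = 1 + max(0, 0, 0) = 1
depth(f(g(c0, c3, c0), c3, g(c3, c0, c3))) = 1 + max(1, 0, 1) = 2
depth(g(f(f(c3, c3, c0), c3, c3), f(c3, c0, c3), f(g(c0, c3, c0), c3, g(c3, c0, c3)))) = 1 + max(2, 1, 2) = 3
depth(f(g(c0, c0, c0), g(g(c0, c0, c3), g(c0, c3, c3), c3), g(f(f(c3, c3, c0), c3, c3), f(c3, c0, c3), f(g(c0, c3, c0), c3, g(c3, c0, c3))))) = 1 + max(1, 2, 3) = 4
depth(g(c3, c3, c0)) = 1 + max(0, 0, 0) = 1
depth(g(c0, g(c3, c3, c0), c3)) = 1 + max(0, 1, 0) = 2
depth(f(g(c0, c3, c3), f(c3, c0, c3), g(c0, c3, c0))) = 1 + max(1, 1, 1) = 2
depth(g(g(c0, g(c3, c3, c0), c3), g(c0, c0, c3), f(g(c0, c3, c3), f(c3, c0, c3), g(c0, c3, c0)))) = 1 + max(2, 1, 2) = 3
depth(g(c3, c3, c3)) = 1 + max(0, 0, 0) = 1
depth(g(c3, c0, c0)) = 1 + max(0, 0, 0) = 1
depth(f(g(c3, c3, c3), g(c3, c0, c0), g(c0, c0, c3))) = 1 + max(1, 1, 1) = 2
depth(f(c3, c3, c3)) = 1 + max(0, 0, 0) = 1
depth(g(c3, c3, f(c3, c3, c3))) = 1 + max(0, 0, 1) = 2
depth(f(g(c0, c3, c0), g(c0, c3, c3), g(c0, c3, c3))) = 1 + max(1, 1, 1) = 2
depth(g(g(c3, c3, f(c3, c3, c3)), g(c0, c0, c3), f(g(c0, c3, c0), g(c0, c3, c3), g(c0, c3, c3)))) = 1 + max(2, 1, 2) = 3
depth(g(g(g(c0, g(c3, c3, c0), c3), g(c0, c0, c3), f(g(c0, c3, c3), f(c3, c0, c3), g(c0, c3, c0))), f(g(c3, c3, c3), g(c3, c0, c0), g(c0, c0, c3)), g(g(c3, c3, f(c3, c3, c3)), g(c0, c0, c3), f(g(c0, c3, c0), g(c0, c3, c3), g(c0, c3, c3))))) = 1 + max(3, 2, 3) = 4
depth(f(f(g(c0, c0, c0), g(g(c0, c0, c3), g(c0, c3, c3), c3), g(f(f(c3, c3, c0), c3, c3), f(c3, c0, c3), f(g(c0, c3, c0), c3, g(c3, c0, c3)))), g(c0, c0, c3), g(g(g(c0, g(c3, c3, c0), c3), g(c0, c0, c3), f(g(c0, c3, c3), f(c3, c0, c3), g(c0, c3, c0))), f(g(c3, c3, c3), g(c3, c0, c0), g(c0, c0, c3)), g(g(c3, c3, f(c3, c3, c3)), g(c0, c0, c3), f(g(c0, c3, c0), g(c0, c3, c3), g(c0, c3, c3)))))) = 1 + max(4, 1, 4) = 5

5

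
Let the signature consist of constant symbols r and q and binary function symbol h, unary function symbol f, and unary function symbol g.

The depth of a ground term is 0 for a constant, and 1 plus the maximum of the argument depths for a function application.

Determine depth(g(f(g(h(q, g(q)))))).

depth(g(q)) = 1 + depth(q) = 1 + 0 = 1
depth(h(q, g(q))) = 1 + max(0, 1) = 2
depth(g(h(q, g(q)))) = 1 + depth(h(q, g(q))) = 1 + 2 = 3
depth(f(g(h(q, g(q))))) = 1 + depth(g(h(q, g(q)))) = 1 + 3 = 4
depth(g(f(g(h(q, g(q)))))) = 1 + depth(f(g(h(q, g(q))))) = 1 + 4 = 5

5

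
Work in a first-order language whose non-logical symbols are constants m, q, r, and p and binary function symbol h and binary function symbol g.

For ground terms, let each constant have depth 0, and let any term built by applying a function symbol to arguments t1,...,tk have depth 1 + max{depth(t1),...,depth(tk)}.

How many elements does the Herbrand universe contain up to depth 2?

2596

If N_k denotes the number of depth-≤k ground terms, the 4 constants give N_0 = 4, and each function symbol of arity r contributes N_{k-1}^r new terms at level k: N_k = 4 + N_{k-1}^2 + N_{k-1}^2.
N_0 = 4
N_1 = 4 + 4^2 + 4^2 = 36
N_2 = 4 + 36^2 + 36^2 = 2596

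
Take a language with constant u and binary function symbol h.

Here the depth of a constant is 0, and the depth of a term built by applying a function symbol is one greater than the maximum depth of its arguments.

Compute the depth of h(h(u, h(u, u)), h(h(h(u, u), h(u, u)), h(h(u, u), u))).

4

depth(h(u, u)) = 1 + max(0, 0) = 1
depth(h(u, h(u, u))) = 1 + max(0, 1) = 2
depth(h(h(u, u), h(u, u))) = 1 + max(1, 1) = 2
depth(h(h(u, u), u)) = 1 + max(1, 0) = 2
depth(h(h(h(u, u), h(u, u)), h(h(u, u), u))) = 1 + max(2, 2) = 3
depth(h(h(u, h(u, u)), h(h(h(u, u), h(u, u)), h(h(u, u), u)))) = 1 + max(2, 3) = 4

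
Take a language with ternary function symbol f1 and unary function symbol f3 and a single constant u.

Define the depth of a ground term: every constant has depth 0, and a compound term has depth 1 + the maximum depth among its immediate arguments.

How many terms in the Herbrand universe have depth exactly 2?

If N_k denotes the number of depth-≤k ground terms, the 1 constant gives N_0 = 1, and each function symbol of arity r contributes N_{k-1}^r new terms at level k: N_k = 1 + N_{k-1}^3 + N_{k-1}.
N_0 = 1
N_1 = 1 + 1^3 + 1 = 3
N_2 = 1 + 3^3 + 3 = 31
Terms of depth exactly 2: N_2 − N_1 = 31 − 3 = 28.

28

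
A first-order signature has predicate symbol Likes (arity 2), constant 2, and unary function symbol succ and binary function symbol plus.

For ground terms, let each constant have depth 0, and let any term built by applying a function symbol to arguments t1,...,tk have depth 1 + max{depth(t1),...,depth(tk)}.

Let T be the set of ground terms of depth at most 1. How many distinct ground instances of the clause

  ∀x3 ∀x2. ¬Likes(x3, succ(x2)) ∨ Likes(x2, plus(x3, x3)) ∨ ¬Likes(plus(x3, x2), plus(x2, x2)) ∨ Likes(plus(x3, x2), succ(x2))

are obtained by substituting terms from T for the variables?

9

Ground terms of depth ≤ 1:
  Let N_k = |{terms of depth ≤ k}|. Then N_0 = 1 and N_k = 1 + N_{k-1} + N_{k-1}^2 for k ≥ 1 (one summand per function symbol, arity giving the exponent).
  N_0 = 1
  N_1 = 1 + 1 + 1^2 = 3
  Explicitly: 2, succ(2), plus(2, 2).
So there are 3 ground terms available for substitution.
The body mentions every one of the 2 quantified variables; since ground terms form a free algebra, no two substitutions collapse to the same formula.
Number of ground instances = 3^2 = 9.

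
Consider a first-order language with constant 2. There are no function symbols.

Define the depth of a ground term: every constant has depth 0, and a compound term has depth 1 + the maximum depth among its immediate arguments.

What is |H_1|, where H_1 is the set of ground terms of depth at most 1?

1

With no function symbols every ground term is a constant, so there is exactly 1 ground term at every depth bound.
N_0 = 1
N_1 = 1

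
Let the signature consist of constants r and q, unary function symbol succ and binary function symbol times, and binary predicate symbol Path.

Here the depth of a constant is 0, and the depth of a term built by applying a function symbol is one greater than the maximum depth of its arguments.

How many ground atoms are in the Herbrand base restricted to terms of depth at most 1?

64

First count ground terms of depth ≤ 1.
Count level by level. With function symbols succ/1, times/2, the terms of depth ≤ k are the 2 constants together with each function applied to depth-≤(k−1) tuples, so N_k = 2 + N_{k-1} + N_{k-1}^2.
N_0 = 2
N_1 = 2 + 2 + 2^2 = 8
Explicitly: r, q, succ(r), succ(q), times(r, r), times(r, q), times(q, r), times(q, q).
So |H| = 8.
For each predicate symbol, the number of ground atoms is |H| raised to its arity; summing:
  Path: 8^2 = 64
Total ground atoms: 64.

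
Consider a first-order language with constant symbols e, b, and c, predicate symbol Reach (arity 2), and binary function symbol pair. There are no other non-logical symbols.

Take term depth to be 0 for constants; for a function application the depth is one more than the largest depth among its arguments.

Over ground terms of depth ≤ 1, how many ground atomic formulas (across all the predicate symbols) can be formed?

First count ground terms of depth ≤ 1.
Write N_k for the number of ground terms of depth ≤ k. A term of depth ≤ k is either a constant or a function symbol applied to arguments of depth ≤ k−1, so N_k = 3 + N_{k-1}^2.
N_0 = 3
N_1 = 3 + 3^2 = 12
Explicitly: e, b, c, pair(e, e), pair(e, b), pair(e, c), pair(b, e), pair(b, b), pair(b, c), pair(c, e), pair(c, b), pair(c, c).
So |H| = 12.
Ground atoms are formed by filling each argument slot of a predicate with a term from H, so an r-ary predicate gives |H|^r atoms:
  Reach: 12^2 = 144
Total ground atoms: 144.

144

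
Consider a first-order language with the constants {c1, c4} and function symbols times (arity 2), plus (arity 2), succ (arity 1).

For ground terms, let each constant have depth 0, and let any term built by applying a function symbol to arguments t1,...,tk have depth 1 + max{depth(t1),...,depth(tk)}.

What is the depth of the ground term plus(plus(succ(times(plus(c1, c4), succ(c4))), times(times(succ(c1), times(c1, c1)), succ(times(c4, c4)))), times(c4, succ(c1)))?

depth(plus(c1, c4)) = 1 + max(0, 0) = 1
depth(succ(c4)) = 1 + depth(c4) = 1 + 0 = 1
depth(times(plus(c1, c4), succ(c4))) = 1 + max(1, 1) = 2
depth(succ(times(plus(c1, c4), succ(c4)))) = 1 + depth(times(plus(c1, c4), succ(c4))) = 1 + 2 = 3
depth(succ(c1)) = 1 + depth(c1) = 1 + 0 = 1
depth(times(c1, c1)) = 1 + max(0, 0) = 1
depth(times(succ(c1), times(c1, c1))) = 1 + max(1, 1) = 2
depth(times(c4, c4)) = 1 + max(0, 0) = 1
depth(succ(times(c4, c4))) = 1 + depth(times(c4, c4)) = 1 + 1 = 2
depth(times(times(succ(c1), times(c1, c1)), succ(times(c4, c4)))) = 1 + max(2, 2) = 3
depth(plus(succ(times(plus(c1, c4), succ(c4))), times(times(succ(c1), times(c1, c1)), succ(times(c4, c4))))) = 1 + max(3, 3) = 4
depth(times(c4, succ(c1))) = 1 + max(0, 1) = 2
depth(plus(plus(succ(times(plus(c1, c4), succ(c4))), times(times(succ(c1), times(c1, c1)), succ(times(c4, c4)))), times(c4, succ(c1)))) = 1 + max(4, 2) = 5

5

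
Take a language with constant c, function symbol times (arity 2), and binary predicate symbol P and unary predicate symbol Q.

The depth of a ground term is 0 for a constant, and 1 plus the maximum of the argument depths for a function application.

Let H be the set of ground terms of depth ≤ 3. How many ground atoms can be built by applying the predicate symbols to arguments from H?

702

First count ground terms of depth ≤ 3.
Write N_k for the number of ground terms of depth ≤ k. A term of depth ≤ k is either a constant or a function symbol applied to arguments of depth ≤ k−1, so N_k = 1 + N_{k-1}^2.
N_0 = 1
N_1 = 1 + 1^2 = 2
N_2 = 1 + 2^2 = 5
N_3 = 1 + 5^2 = 26
So |H| = 26.
A ground atom is a predicate applied to a tuple of terms from H, so the count is the sum over predicates of |H|^arity:
  P: 26^2 = 676;  Q: 26
Total ground atoms: 676 + 26 = 702.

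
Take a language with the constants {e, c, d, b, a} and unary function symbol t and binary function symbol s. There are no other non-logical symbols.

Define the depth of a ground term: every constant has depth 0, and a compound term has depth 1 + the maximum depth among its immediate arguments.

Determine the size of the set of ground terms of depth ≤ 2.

1265

If N_k denotes the number of depth-≤k ground terms, the 5 constants give N_0 = 5, and each function symbol of arity r contributes N_{k-1}^r new terms at level k: N_k = 5 + N_{k-1} + N_{k-1}^2.
N_0 = 5
N_1 = 5 + 5 + 5^2 = 35
N_2 = 5 + 35 + 35^2 = 1265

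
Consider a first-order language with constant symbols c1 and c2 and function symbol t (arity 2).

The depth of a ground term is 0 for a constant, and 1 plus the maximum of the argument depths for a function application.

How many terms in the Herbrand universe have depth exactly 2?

Count level by level. With function symbols t/2, the terms of depth ≤ k are the 2 constants together with each function applied to depth-≤(k−1) tuples, so N_k = 2 + N_{k-1}^2.
N_0 = 2
N_1 = 2 + 2^2 = 6
N_2 = 2 + 6^2 = 38
Terms of depth exactly 2: N_2 − N_1 = 38 − 6 = 32.

32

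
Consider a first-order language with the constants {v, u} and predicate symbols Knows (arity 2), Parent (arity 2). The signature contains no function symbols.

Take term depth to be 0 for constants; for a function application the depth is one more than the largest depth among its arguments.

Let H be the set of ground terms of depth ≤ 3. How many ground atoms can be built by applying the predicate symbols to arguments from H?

First count ground terms of depth ≤ 3.
With no function symbols every ground term is a constant, so there are exactly 2 ground terms at every depth bound.
N_0 = 2
N_1 = 2
N_2 = 2
N_3 = 2
So |H| = 2.
For each predicate symbol, the number of ground atoms is |H| raised to its arity; summing:
  Knows: 2^2 = 4;  Parent: 2^2 = 4
Total ground atoms: 4 + 4 = 8.

8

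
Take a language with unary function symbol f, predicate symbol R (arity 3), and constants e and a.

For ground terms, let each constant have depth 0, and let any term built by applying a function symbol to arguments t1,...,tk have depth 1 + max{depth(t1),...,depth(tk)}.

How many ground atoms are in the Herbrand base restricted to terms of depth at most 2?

First count ground terms of depth ≤ 2.
Let N_k = |{terms of depth ≤ k}|. Then N_0 = 2 and N_k = 2 + N_{k-1} for k ≥ 1 (one summand per function symbol, arity giving the exponent).
N_0 = 2
N_1 = 2 + 2 = 4
N_2 = 2 + 4 = 6
Explicitly: e, a, f(e), f(a), f(f(e)), f(f(a)).
So |H| = 6.
A ground atom is a predicate applied to a tuple of terms from H, so the count is the sum over predicates of |H|^arity:
  R: 6^3 = 216
Total ground atoms: 216.

216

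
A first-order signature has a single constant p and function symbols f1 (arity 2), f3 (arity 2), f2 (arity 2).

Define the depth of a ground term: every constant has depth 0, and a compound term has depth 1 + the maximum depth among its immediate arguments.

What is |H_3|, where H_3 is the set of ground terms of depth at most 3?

7204

Write N_k for the number of ground terms of depth ≤ k. A term of depth ≤ k is either a constant or a function symbol applied to arguments of depth ≤ k−1, so N_k = 1 + N_{k-1}^2 + N_{k-1}^2 + N_{k-1}^2.
N_0 = 1
N_1 = 1 + 1^2 + 1^2 + 1^2 = 4
N_2 = 1 + 4^2 + 4^2 + 4^2 = 49
N_3 = 1 + 49^2 + 49^2 + 49^2 = 7204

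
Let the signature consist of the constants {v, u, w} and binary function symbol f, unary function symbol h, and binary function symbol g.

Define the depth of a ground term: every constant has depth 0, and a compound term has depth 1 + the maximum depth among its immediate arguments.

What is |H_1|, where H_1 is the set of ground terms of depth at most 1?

24

Write N_k for the number of ground terms of depth ≤ k. A term of depth ≤ k is either a constant or a function symbol applied to arguments of depth ≤ k−1, so N_k = 3 + N_{k-1}^2 + N_{k-1} + N_{k-1}^2.
N_0 = 3
N_1 = 3 + 3^2 + 3 + 3^2 = 24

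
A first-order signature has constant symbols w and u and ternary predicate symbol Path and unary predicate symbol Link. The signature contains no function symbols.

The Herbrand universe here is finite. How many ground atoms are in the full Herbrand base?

10

With no function symbols, the Herbrand universe is just the 2 constants.
Ground atoms per predicate: Path: 2^3 = 8, Link: 2.
Herbrand base size = 8 + 2 = 10.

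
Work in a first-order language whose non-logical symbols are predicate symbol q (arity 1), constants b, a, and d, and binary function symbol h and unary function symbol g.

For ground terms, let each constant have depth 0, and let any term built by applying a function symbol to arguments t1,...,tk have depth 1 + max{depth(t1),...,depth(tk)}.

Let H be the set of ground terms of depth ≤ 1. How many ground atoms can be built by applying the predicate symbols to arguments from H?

15

First count ground terms of depth ≤ 1.
Let N_k count ground terms of depth at most k. Each non-constant term of depth ≤ k is some function symbol applied to depth-≤(k−1) arguments, giving N_k = 3 + N_{k-1}^2 + N_{k-1}.
N_0 = 3
N_1 = 3 + 3^2 + 3 = 15
So |H| = 15.
For each predicate symbol, the number of ground atoms is |H| raised to its arity; summing:
  q: 15
Total ground atoms: 15.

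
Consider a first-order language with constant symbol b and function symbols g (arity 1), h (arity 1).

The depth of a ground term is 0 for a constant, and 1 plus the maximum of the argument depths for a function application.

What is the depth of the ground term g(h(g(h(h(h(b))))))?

6

depth(h(b)) = 1 + depth(b) = 1 + 0 = 1
depth(h(h(b))) = 1 + depth(h(b)) = 1 + 1 = 2
depth(h(h(h(b)))) = 1 + depth(h(h(b))) = 1 + 2 = 3
depth(g(h(h(h(b))))) = 1 + depth(h(h(h(b)))) = 1 + 3 = 4
depth(h(g(h(h(h(b)))))) = 1 + depth(g(h(h(h(b))))) = 1 + 4 = 5
depth(g(h(g(h(h(h(b))))))) = 1 + depth(h(g(h(h(h(b)))))) = 1 + 5 = 6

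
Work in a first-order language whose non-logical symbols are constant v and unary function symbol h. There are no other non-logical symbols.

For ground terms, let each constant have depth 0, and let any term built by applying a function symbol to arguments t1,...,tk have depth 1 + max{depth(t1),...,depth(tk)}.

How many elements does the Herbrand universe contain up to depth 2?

If N_k denotes the number of depth-≤k ground terms, the 1 constant gives N_0 = 1, and each function symbol of arity r contributes N_{k-1}^r new terms at level k: N_k = 1 + N_{k-1}.
N_0 = 1
N_1 = 1 + 1 = 2
N_2 = 1 + 2 = 3
Explicitly: v, h(v), h(h(v)).

3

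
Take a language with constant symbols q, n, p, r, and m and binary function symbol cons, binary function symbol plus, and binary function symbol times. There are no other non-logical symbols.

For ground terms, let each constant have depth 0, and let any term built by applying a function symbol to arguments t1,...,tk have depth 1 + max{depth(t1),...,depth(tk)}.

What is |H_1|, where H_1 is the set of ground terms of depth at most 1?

Let N_k count ground terms of depth at most k. Each non-constant term of depth ≤ k is some function symbol applied to depth-≤(k−1) arguments, giving N_k = 5 + N_{k-1}^2 + N_{k-1}^2 + N_{k-1}^2.
N_0 = 5
N_1 = 5 + 5^2 + 5^2 + 5^2 = 80

80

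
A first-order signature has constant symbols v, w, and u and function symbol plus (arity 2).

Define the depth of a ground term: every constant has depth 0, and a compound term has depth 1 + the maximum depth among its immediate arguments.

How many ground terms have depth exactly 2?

Let N_k = |{terms of depth ≤ k}|. Then N_0 = 3 and N_k = 3 + N_{k-1}^2 for k ≥ 1 (one summand per function symbol, arity giving the exponent).
N_0 = 3
N_1 = 3 + 3^2 = 12
N_2 = 3 + 12^2 = 147
Terms of depth exactly 2: N_2 − N_1 = 147 − 12 = 135.

135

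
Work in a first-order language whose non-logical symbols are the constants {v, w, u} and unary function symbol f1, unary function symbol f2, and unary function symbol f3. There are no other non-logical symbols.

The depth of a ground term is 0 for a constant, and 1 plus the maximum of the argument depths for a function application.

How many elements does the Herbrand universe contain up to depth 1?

12

Write N_k for the number of ground terms of depth ≤ k. A term of depth ≤ k is either a constant or a function symbol applied to arguments of depth ≤ k−1, so N_k = 3 + N_{k-1} + N_{k-1} + N_{k-1}.
N_0 = 3
N_1 = 3 + 3 + 3 + 3 = 12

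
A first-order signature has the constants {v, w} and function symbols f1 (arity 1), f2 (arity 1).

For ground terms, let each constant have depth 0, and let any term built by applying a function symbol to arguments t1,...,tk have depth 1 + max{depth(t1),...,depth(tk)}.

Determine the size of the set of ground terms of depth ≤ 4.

62

If N_k denotes the number of depth-≤k ground terms, the 2 constants give N_0 = 2, and each function symbol of arity r contributes N_{k-1}^r new terms at level k: N_k = 2 + N_{k-1} + N_{k-1}.
N_0 = 2
N_1 = 2 + 2 + 2 = 6
N_2 = 2 + 6 + 6 = 14
N_3 = 2 + 14 + 14 = 30
N_4 = 2 + 30 + 30 = 62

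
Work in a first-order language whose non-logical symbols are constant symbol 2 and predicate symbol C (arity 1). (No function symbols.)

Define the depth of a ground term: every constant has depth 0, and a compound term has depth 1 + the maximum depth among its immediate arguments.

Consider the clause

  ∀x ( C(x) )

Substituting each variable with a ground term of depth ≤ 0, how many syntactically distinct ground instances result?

Ground terms of depth ≤ 0:
  With no function symbols every ground term is a constant, so there is exactly 1 ground term at every depth bound.
  N_0 = 1
So there is exactly 1 ground term available for substitution.
There is 1 variable to instantiate (x),  occurring in at least one literal, so different choices give different ground instances.
Number of ground instances = 1.

1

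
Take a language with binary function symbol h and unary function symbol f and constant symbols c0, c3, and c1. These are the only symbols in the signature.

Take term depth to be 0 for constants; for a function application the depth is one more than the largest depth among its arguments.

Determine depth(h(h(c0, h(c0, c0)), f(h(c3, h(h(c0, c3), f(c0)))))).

5

depth(h(c0, c0)) = 1 + max(0, 0) = 1
depth(h(c0, h(c0, c0))) = 1 + max(0, 1) = 2
depth(h(c0, c3)) = 1 + max(0, 0) = 1
depth(f(c0)) = 1 + depth(c0) = 1 + 0 = 1
depth(h(h(c0, c3), f(c0))) = 1 + max(1, 1) = 2
depth(h(c3, h(h(c0, c3), f(c0)))) = 1 + max(0, 2) = 3
depth(f(h(c3, h(h(c0, c3), f(c0))))) = 1 + depth(h(c3, h(h(c0, c3), f(c0)))) = 1 + 3 = 4
depth(h(h(c0, h(c0, c0)), f(h(c3, h(h(c0, c3), f(c0)))))) = 1 + max(2, 4) = 5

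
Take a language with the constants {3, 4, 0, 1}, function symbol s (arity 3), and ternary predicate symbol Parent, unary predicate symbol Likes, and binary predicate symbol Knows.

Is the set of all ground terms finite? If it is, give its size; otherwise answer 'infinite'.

infinite

The signature has at least one function symbol (s, arity 3) and at least one constant (3).
Iterating s gives infinitely many distinct ground terms: 3, s(3, 3, 3), s(s(3, 3, 3), s(3, 3, 3), s(3, 3, 3)), ...
So the Herbrand universe is infinite.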